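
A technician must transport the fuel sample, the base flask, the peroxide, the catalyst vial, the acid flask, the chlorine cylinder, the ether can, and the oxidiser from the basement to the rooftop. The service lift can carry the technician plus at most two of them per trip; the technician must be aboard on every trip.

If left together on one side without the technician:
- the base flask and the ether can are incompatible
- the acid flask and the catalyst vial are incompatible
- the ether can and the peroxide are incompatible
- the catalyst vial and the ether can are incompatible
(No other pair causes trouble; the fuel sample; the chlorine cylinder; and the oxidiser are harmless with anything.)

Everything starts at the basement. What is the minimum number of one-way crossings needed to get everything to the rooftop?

9

Counting alone: the technician can take at most 2 across per trip to the rooftop, so moving all 8 needs at least 4 loaded trips out, with a return between consecutive ones — at least 7 crossings.
The safety rule pushes this higher. Following every safe sequence of crossings, the most of the 8 that can be at the rooftop as the service lift arrives there on crossing 7 is 7 — never all 8.
So no plan with fewer than 9 crossings exists, and this one achieves 9:
1. Technician goes to the rooftop with the catalyst vial and the ether can.  [the basement: the acid flask, the base flask, the chlorine cylinder, the fuel sample, the oxidiser, the peroxide | the rooftop: the catalyst vial, the ether can]
2. Technician goes back to the basement with the catalyst vial.  [the basement: the acid flask, the base flask, the catalyst vial, the chlorine cylinder, the fuel sample, the oxidiser, the peroxide | the rooftop: the ether can]
3. Technician goes to the rooftop with the catalyst vial and the fuel sample.  [the basement: the acid flask, the base flask, the chlorine cylinder, the oxidiser, the peroxide | the rooftop: the catalyst vial, the ether can, the fuel sample]
4. Technician goes back to the basement with the ether can.  [the basement: the acid flask, the base flask, the chlorine cylinder, the ether can, the oxidiser, the peroxide | the rooftop: the catalyst vial, the fuel sample]
5. Technician goes to the rooftop with the base flask and the peroxide.  [the basement: the acid flask, the chlorine cylinder, the ether can, the oxidiser | the rooftop: the base flask, the catalyst vial, the fuel sample, the peroxide]
6. Technician goes back to the basement alone.  [the basement: the acid flask, the chlorine cylinder, the ether can, the oxidiser | the rooftop: the base flask, the catalyst vial, the fuel sample, the peroxide]
7. Technician goes to the rooftop with the chlorine cylinder and the oxidiser.  [the basement: the acid flask, the ether can | the rooftop: the base flask, the catalyst vial, the chlorine cylinder, the fuel sample, the oxidiser, the peroxide]
8. Technician goes back to the basement alone.  [the basement: the acid flask, the ether can | the rooftop: the base flask, the catalyst vial, the chlorine cylinder, the fuel sample, the oxidiser, the peroxide]
9. Technician goes to the rooftop with the acid flask and the ether can.  [the basement: — | the rooftop: the acid flask, the base flask, the catalyst vial, the chlorine cylinder, the ether can, the fuel sample, the oxidiser, the peroxide]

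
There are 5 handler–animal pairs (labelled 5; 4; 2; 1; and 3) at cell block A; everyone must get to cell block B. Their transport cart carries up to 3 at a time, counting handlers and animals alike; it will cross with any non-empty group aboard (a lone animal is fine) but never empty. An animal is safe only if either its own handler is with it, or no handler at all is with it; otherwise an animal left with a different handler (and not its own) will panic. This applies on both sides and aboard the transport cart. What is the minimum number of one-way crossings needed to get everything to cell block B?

Counting alone: each trip to cell block B takes at most 3 across and each return brings at least 1 back, so after t trips out (and t−1 returns) at most 3t − (t−1) of the 10 are across; that first reaches 10 at t = 5, so at least 9 crossings are needed.
The safety rule pushes this higher. Following every safe sequence of crossings, the most of the 10 that can be at cell block B as the transport cart arrives there on crossing 9 is 9 — never all 10.
So no plan with fewer than 11 crossings exists, and this one achieves 11:
1. animal 5 and handler 5 cross → cell block B.
2. handler 5 crosses ← cell block A.
3. animal 1, animal 2, and animal 4 cross → cell block B.
4. animal 5 crosses ← cell block A.
5. handler 1, handler 2, and handler 4 cross → cell block B.
6. animal 4 and handler 4 cross ← cell block A.
7. handler 3, handler 4, and handler 5 cross → cell block B.
8. animal 2 crosses ← cell block A.
9. animal 4 and animal 5 cross → cell block B.
10. animal 5 crosses ← cell block A.
11. animal 2, animal 3, and animal 5 cross → cell block B.

11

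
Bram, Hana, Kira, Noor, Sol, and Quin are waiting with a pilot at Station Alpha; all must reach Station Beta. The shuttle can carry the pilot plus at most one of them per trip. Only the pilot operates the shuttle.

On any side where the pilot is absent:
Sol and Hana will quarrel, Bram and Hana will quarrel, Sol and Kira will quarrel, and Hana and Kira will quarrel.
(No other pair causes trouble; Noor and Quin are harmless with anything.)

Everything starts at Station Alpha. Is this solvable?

No

Whatever the first load, the items left behind include a forbidden pair without the pilot. No opening move is safe, so no plan exists.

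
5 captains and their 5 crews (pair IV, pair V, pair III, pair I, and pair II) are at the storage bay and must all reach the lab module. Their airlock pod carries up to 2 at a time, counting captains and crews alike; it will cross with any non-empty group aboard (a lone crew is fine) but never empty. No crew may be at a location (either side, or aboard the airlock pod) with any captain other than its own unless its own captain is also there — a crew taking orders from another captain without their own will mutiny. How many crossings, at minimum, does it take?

impossible

Following every safe sequence of crossings from the start, the most of the 10 that can be at the lab module as the airlock pod arrives there on crossings 1, 3, 5, 7 is 2, 3, 4, 5 respectively; the best ever achieved is 5 of 10.
From crossing 9 on, no configuration arises that was not already reachable earlier: only 82 distinct safe configurations (who is on which side, and where the airlock pod is) can ever be reached, none of them has everyone across, and every continuation just revisits them. So no valid plan exists.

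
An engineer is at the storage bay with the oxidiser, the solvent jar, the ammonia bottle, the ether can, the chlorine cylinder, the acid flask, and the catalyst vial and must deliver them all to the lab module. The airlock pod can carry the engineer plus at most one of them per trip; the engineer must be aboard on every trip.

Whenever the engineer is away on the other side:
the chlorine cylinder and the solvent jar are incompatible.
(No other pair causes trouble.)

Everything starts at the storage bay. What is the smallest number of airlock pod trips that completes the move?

Counting alone: the engineer can take at most 1 across per trip to the lab module, so moving all 7 needs at least 7 loaded trips out, with a return between consecutive ones — at least 13 crossings.
The plan below uses exactly 13 crossings, so it is optimal:
1. Engineer goes to the lab module with the solvent jar.  [the storage bay: the acid flask, the ammonia bottle, the catalyst vial, the chlorine cylinder, the ether can, the oxidiser | the lab module: the solvent jar]
2. Engineer goes back to the storage bay alone.  [the storage bay: the acid flask, the ammonia bottle, the catalyst vial, the chlorine cylinder, the ether can, the oxidiser | the lab module: the solvent jar]
3. Engineer goes to the lab module with the oxidiser.  [the storage bay: the acid flask, the ammonia bottle, the catalyst vial, the chlorine cylinder, the ether can | the lab module: the oxidiser, the solvent jar]
4. Engineer goes back to the storage bay alone.  [the storage bay: the acid flask, the ammonia bottle, the catalyst vial, the chlorine cylinder, the ether can | the lab module: the oxidiser, the solvent jar]
5. Engineer goes to the lab module with the ammonia bottle.  [the storage bay: the acid flask, the catalyst vial, the chlorine cylinder, the ether can | the lab module: the ammonia bottle, the oxidiser, the solvent jar]
6. Engineer goes back to the storage bay alone.  [the storage bay: the acid flask, the catalyst vial, the chlorine cylinder, the ether can | the lab module: the ammonia bottle, the oxidiser, the solvent jar]
7. Engineer goes to the lab module with the ether can.  [the storage bay: the acid flask, the catalyst vial, the chlorine cylinder | the lab module: the ammonia bottle, the ether can, the oxidiser, the solvent jar]
8. Engineer goes back to the storage bay alone.  [the storage bay: the acid flask, the catalyst vial, the chlorine cylinder | the lab module: the ammonia bottle, the ether can, the oxidiser, the solvent jar]
9. Engineer goes to the lab module with the acid flask.  [the storage bay: the catalyst vial, the chlorine cylinder | the lab module: the acid flask, the ammonia bottle, the ether can, the oxidiser, the solvent jar]
10. Engineer goes back to the storage bay alone.  [the storage bay: the catalyst vial, the chlorine cylinder | the lab module: the acid flask, the ammonia bottle, the ether can, the oxidiser, the solvent jar]
11. Engineer goes to the lab module with the catalyst vial.  [the storage bay: the chlorine cylinder | the lab module: the acid flask, the ammonia bottle, the catalyst vial, the ether can, the oxidiser, the solvent jar]
12. Engineer goes back to the storage bay alone.  [the storage bay: the chlorine cylinder | the lab module: the acid flask, the ammonia bottle, the catalyst vial, the ether can, the oxidiser, the solvent jar]
13. Engineer goes to the lab module with the chlorine cylinder.  [the storage bay: — | the lab module: the acid flask, the ammonia bottle, the catalyst vial, the chlorine cylinder, the ether can, the oxidiser, the solvent jar]

13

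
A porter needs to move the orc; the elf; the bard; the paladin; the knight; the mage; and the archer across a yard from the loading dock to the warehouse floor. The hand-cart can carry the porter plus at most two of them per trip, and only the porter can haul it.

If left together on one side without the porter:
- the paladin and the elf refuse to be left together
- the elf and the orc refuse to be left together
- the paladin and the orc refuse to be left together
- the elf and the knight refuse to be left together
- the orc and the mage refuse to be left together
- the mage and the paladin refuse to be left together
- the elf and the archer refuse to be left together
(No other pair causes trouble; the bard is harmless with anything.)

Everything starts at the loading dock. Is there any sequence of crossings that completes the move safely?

No

Whatever the first load, the items left behind include a forbidden pair without the porter. No opening move is safe, so no plan exists.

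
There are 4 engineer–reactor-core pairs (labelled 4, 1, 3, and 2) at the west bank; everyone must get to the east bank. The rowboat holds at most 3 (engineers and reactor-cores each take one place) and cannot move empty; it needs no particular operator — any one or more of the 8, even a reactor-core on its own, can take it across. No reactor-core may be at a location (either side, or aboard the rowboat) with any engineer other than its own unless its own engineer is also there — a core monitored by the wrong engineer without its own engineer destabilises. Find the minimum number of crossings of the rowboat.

9

Counting alone: each trip to the east bank takes at most 3 across and each return brings at least 1 back, so after t trips out (and t−1 returns) at most 3t − (t−1) of the 8 are across; that first reaches 8 at t = 4, so at least 7 crossings are needed.
The safety rule pushes this higher. Following every safe sequence of crossings, the most of the 8 that can be at the east bank as the rowboat arrives there on crossing 7 is 7 — never all 8.
So no plan with fewer than 9 crossings exists, and this one achieves 9:
1. engineer 4 and reactor-core 4 cross → the east bank.
2. engineer 4 crosses ← the west bank.
3. engineer 1, engineer 4, and reactor-core 1 cross → the east bank.
4. engineer 4 and reactor-core 4 cross ← the west bank.
5. engineer 2, engineer 3, and engineer 4 cross → the east bank.
6. reactor-core 1 crosses ← the west bank.
7. reactor-core 1 and reactor-core 4 cross → the east bank.
8. reactor-core 4 crosses ← the west bank.
9. reactor-core 2, reactor-core 3, and reactor-core 4 cross → the east bank.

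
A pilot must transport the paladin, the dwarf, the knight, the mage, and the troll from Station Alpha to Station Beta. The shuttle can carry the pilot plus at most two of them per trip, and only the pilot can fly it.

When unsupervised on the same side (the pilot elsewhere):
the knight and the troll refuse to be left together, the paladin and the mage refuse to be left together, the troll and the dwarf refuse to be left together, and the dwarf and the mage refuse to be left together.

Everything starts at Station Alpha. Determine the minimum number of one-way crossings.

Counting alone: the pilot can take at most 2 across per trip to Station Beta, so moving all 5 needs at least 3 loaded trips out, with a return between consecutive ones — at least 5 crossings.
The safety rule pushes this higher. Following every safe sequence of crossings, the most of the 5 that can be at Station Beta as the shuttle arrives there on crossing 5 is 4 — never all 5.
So no plan with fewer than 7 crossings exists, and this one achieves 7:
1. Pilot goes to Station Beta with the mage and the troll.  [Station Alpha: the dwarf, the knight, the paladin | Station Beta: the mage, the troll]
2. Pilot goes back to Station Alpha alone.  [Station Alpha: the dwarf, the knight, the paladin | Station Beta: the mage, the troll]
3. Pilot goes to Station Beta with the paladin.  [Station Alpha: the dwarf, the knight | Station Beta: the mage, the paladin, the troll]
4. Pilot goes back to Station Alpha with the mage.  [Station Alpha: the dwarf, the knight, the mage | Station Beta: the paladin, the troll]
5. Pilot goes to Station Beta with the dwarf and the knight.  [Station Alpha: the mage | Station Beta: the dwarf, the knight, the paladin, the troll]
6. Pilot goes back to Station Alpha with the troll.  [Station Alpha: the mage, the troll | Station Beta: the dwarf, the knight, the paladin]
7. Pilot goes to Station Beta with the mage and the troll.  [Station Alpha: — | Station Beta: the dwarf, the knight, the mage, the paladin, the troll]

7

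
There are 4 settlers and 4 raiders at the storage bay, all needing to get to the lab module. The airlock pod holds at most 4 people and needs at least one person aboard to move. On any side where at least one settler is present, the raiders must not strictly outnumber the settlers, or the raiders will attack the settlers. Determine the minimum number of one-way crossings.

Counting alone: each trip to the lab module takes at most 4 across and each return brings at least 1 back, so after t trips out (and t−1 returns) at most 4t − (t−1) of the 8 are across; that first reaches 8 at t = 3, so at least 5 crossings are needed.
The plan below uses exactly 5 crossings, so it is optimal:
1. 2 raiders → the lab module.  (the storage bay: 4S 2R; the lab module: 0S 2R)
2. 1 raider ← the storage bay.  (the storage bay: 4S 3R; the lab module: 0S 1R)
3. 4 settlers → the lab module.  (the storage bay: 0S 3R; the lab module: 4S 1R)
4. 1 raider ← the storage bay.  (the storage bay: 0S 4R; the lab module: 4S 0R)
5. 4 raiders → the lab module.  (the storage bay: 0S 0R; the lab module: 4S 4R)

5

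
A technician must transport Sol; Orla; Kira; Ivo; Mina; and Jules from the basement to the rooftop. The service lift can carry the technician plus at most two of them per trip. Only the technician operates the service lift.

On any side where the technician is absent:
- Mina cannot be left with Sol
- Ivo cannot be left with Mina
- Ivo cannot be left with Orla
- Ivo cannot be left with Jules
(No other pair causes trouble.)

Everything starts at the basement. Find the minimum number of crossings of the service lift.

7

Counting alone: the technician can take at most 2 across per trip to the rooftop, so moving all 6 needs at least 3 loaded trips out, with a return between consecutive ones — at least 5 crossings.
The safety rule pushes this higher. Following every safe sequence of crossings, the most of the 6 that can be at the rooftop as the service lift arrives there on crossing 5 is 5 — never all 6.
So no plan with fewer than 7 crossings exists, and this one achieves 7:
1. Technician goes to the rooftop with Ivo and Sol.
2. Technician goes back to the basement alone.
3. Technician goes to the rooftop with Kira.
4. Technician goes back to the basement alone.
5. Technician goes to the rooftop with Jules and Orla.
6. Technician goes back to the basement with Ivo.
7. Technician goes to the rooftop with Ivo and Mina.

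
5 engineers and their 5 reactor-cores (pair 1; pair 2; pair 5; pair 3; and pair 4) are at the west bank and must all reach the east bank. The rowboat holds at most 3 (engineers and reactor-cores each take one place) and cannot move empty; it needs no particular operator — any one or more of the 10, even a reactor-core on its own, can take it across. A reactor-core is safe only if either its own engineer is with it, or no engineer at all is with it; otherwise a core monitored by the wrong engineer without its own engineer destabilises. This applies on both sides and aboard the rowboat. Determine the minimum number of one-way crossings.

11

Counting alone: each trip to the east bank takes at most 3 across and each return brings at least 1 back, so after t trips out (and t−1 returns) at most 3t − (t−1) of the 10 are across; that first reaches 10 at t = 5, so at least 9 crossings are needed.
The safety rule pushes this higher. Following every safe sequence of crossings, the most of the 10 that can be at the east bank as the rowboat arrives there on crossing 9 is 9 — never all 10.
So no plan with fewer than 11 crossings exists, and this one achieves 11:
1. engineer 1 and reactor-core 1 cross → the east bank.
2. engineer 1 crosses ← the west bank.
3. reactor-core 2, reactor-core 3, and reactor-core 5 cross → the east bank.
4. reactor-core 1 crosses ← the west bank.
5. engineer 2, engineer 3, and engineer 5 cross → the east bank.
6. engineer 2 and reactor-core 2 cross ← the west bank.
7. engineer 1, engineer 2, and engineer 4 cross → the east bank.
8. reactor-core 5 crosses ← the west bank.
9. reactor-core 1 and reactor-core 2 cross → the east bank.
10. reactor-core 1 crosses ← the west bank.
11. reactor-core 1, reactor-core 4, and reactor-core 5 cross → the east bank.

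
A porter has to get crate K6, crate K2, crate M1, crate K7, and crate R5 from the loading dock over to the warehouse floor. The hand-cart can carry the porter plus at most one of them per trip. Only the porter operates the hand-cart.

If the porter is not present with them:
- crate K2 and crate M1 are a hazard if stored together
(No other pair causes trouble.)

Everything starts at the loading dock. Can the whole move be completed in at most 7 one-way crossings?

No

Counting alone: the porter can take at most 1 across per trip to the warehouse floor, so moving all 5 needs at least 5 loaded trips out, with a return between consecutive ones — at least 9 crossings.
Since 7 < 9, 7 crossings cannot be enough. (The shortest complete plan in fact takes 9:)
1. Porter goes to the warehouse floor with crate K2.  [the loading dock: crate K6, crate K7, crate M1, crate R5 | the warehouse floor: crate K2]
2. Porter goes back to the loading dock alone.  [the loading dock: crate K6, crate K7, crate M1, crate R5 | the warehouse floor: crate K2]
3. Porter goes to the warehouse floor with crate K6.  [the loading dock: crate K7, crate M1, crate R5 | the warehouse floor: crate K2, crate K6]
4. Porter goes back to the loading dock alone.  [the loading dock: crate K7, crate M1, crate R5 | the warehouse floor: crate K2, crate K6]
5. Porter goes to the warehouse floor with crate K7.  [the loading dock: crate M1, crate R5 | the warehouse floor: crate K2, crate K6, crate K7]
6. Porter goes back to the loading dock alone.  [the loading dock: crate M1, crate R5 | the warehouse floor: crate K2, crate K6, crate K7]
7. Porter goes to the warehouse floor with crate R5.  [the loading dock: crate M1 | the warehouse floor: crate K2, crate K6, crate K7, crate R5]
8. Porter goes back to the loading dock alone.  [the loading dock: crate M1 | the warehouse floor: crate K2, crate K6, crate K7, crate R5]
9. Porter goes to the warehouse floor with crate M1.  [the loading dock: — | the warehouse floor: crate K2, crate K6, crate K7, crate M1, crate R5]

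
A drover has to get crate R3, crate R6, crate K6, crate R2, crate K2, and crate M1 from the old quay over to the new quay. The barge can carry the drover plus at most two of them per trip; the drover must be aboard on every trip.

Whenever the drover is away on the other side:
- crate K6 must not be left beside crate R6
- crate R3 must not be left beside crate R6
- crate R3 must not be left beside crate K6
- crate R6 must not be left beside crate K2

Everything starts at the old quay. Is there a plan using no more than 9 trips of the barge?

Yes

Yes — this plan uses 9 crossings (≤ 9):
1. Drover goes to the new quay with crate R3 and crate R6.  [the old quay: crate K2, crate K6, crate M1, crate R2 | the new quay: crate R3, crate R6]
2. Drover goes back to the old quay with crate R3.  [the old quay: crate K2, crate K6, crate M1, crate R2, crate R3 | the new quay: crate R6]
3. Drover goes to the new quay with crate R2 and crate R3.  [the old quay: crate K2, crate K6, crate M1 | the new quay: crate R2, crate R3, crate R6]
4. Drover goes back to the old quay with crate R3.  [the old quay: crate K2, crate K6, crate M1, crate R3 | the new quay: crate R2, crate R6]
5. Drover goes to the new quay with crate K2 and crate R3.  [the old quay: crate K6, crate M1 | the new quay: crate K2, crate R2, crate R3, crate R6]
6. Drover goes back to the old quay with crate R6.  [the old quay: crate K6, crate M1, crate R6 | the new quay: crate K2, crate R2, crate R3]
7. Drover goes to the new quay with crate M1 and crate R6.  [the old quay: crate K6 | the new quay: crate K2, crate M1, crate R2, crate R3, crate R6]
8. Drover goes back to the old quay with crate R6.  [the old quay: crate K6, crate R6 | the new quay: crate K2, crate M1, crate R2, crate R3]
9. Drover goes to the new quay with crate K6 and crate R6.  [the old quay: — | the new quay: crate K2, crate K6, crate M1, crate R2, crate R3, crate R6]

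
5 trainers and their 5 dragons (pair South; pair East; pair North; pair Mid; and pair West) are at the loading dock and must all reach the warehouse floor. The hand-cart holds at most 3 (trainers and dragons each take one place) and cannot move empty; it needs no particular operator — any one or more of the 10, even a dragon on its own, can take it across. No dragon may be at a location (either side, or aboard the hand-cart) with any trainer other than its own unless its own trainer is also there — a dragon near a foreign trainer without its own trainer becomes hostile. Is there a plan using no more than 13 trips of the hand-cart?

Yes — this plan uses 11 crossings (≤ 13):
1. dragon South and trainer South cross → the warehouse floor.
2. trainer South crosses ← the loading dock.
3. dragon East, dragon Mid, and dragon North cross → the warehouse floor.
4. dragon South crosses ← the loading dock.
5. trainer East, trainer Mid, and trainer North cross → the warehouse floor.
6. dragon East and trainer East cross ← the loading dock.
7. trainer East, trainer South, and trainer West cross → the warehouse floor.
8. dragon North crosses ← the loading dock.
9. dragon East and dragon South cross → the warehouse floor.
10. dragon South crosses ← the loading dock.
11. dragon North, dragon South, and dragon West cross → the warehouse floor.

Yes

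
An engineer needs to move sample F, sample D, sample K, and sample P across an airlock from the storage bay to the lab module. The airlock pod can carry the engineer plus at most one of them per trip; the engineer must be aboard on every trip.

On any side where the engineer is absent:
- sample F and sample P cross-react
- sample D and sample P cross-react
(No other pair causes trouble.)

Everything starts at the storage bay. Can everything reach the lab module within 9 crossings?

Yes

Yes — this plan uses 9 crossings (≤ 9):
1. Engineer goes to the lab module with sample P.  [the storage bay: sample D, sample F, sample K | the lab module: sample P]
2. Engineer goes back to the storage bay alone.  [the storage bay: sample D, sample F, sample K | the lab module: sample P]
3. Engineer goes to the lab module with sample F.  [the storage bay: sample D, sample K | the lab module: sample F, sample P]
4. Engineer goes back to the storage bay with sample P.  [the storage bay: sample D, sample K, sample P | the lab module: sample F]
5. Engineer goes to the lab module with sample D.  [the storage bay: sample K, sample P | the lab module: sample D, sample F]
6. Engineer goes back to the storage bay alone.  [the storage bay: sample K, sample P | the lab module: sample D, sample F]
7. Engineer goes to the lab module with sample K.  [the storage bay: sample P | the lab module: sample D, sample F, sample K]
8. Engineer goes back to the storage bay alone.  [the storage bay: sample P | the lab module: sample D, sample F, sample K]
9. Engineer goes to the lab module with sample P.  [the storage bay: — | the lab module: sample D, sample F, sample K, sample P]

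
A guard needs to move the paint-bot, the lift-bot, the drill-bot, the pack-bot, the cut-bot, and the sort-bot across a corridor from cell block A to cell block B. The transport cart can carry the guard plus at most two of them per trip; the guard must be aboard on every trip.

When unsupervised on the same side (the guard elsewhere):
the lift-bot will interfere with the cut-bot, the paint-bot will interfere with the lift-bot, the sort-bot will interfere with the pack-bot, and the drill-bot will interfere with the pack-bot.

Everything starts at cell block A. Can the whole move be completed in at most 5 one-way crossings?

No

Counting alone: the guard can take at most 2 across per trip to cell block B, so moving all 6 needs at least 3 loaded trips out, with a return between consecutive ones — at least 5 crossings.
The safety rule pushes this higher. Following every safe sequence of crossings, the most of the 6 that can be at cell block B as the transport cart arrives there on crossing 5 is 5 — never all 6.
So the move cannot be finished within 5 crossings. (The shortest complete plan takes 7:)
1. Guard goes to cell block B with the lift-bot and the pack-bot.  [cell block A: the cut-bot, the drill-bot, the paint-bot, the sort-bot | cell block B: the lift-bot, the pack-bot]
2. Guard goes back to cell block A alone.  [cell block A: the cut-bot, the drill-bot, the paint-bot, the sort-bot | cell block B: the lift-bot, the pack-bot]
3. Guard goes to cell block B with the drill-bot and the paint-bot.  [cell block A: the cut-bot, the sort-bot | cell block B: the drill-bot, the lift-bot, the pack-bot, the paint-bot]
4. Guard goes back to cell block A with the lift-bot and the pack-bot.  [cell block A: the cut-bot, the lift-bot, the pack-bot, the sort-bot | cell block B: the drill-bot, the paint-bot]
5. Guard goes to cell block B with the cut-bot and the sort-bot.  [cell block A: the lift-bot, the pack-bot | cell block B: the cut-bot, the drill-bot, the paint-bot, the sort-bot]
6. Guard goes back to cell block A alone.  [cell block A: the lift-bot, the pack-bot | cell block B: the cut-bot, the drill-bot, the paint-bot, the sort-bot]
7. Guard goes to cell block B with the lift-bot and the pack-bot.  [cell block A: — | cell block B: the cut-bot, the drill-bot, the lift-bot, the pack-bot, the paint-bot, the sort-bot]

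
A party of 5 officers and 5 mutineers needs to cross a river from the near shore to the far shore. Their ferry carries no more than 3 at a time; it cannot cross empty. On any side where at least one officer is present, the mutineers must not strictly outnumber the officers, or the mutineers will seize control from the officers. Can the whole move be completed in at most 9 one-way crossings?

No

Counting alone: each trip to the far shore takes at most 3 across and each return brings at least 1 back, so after t trips out (and t−1 returns) at most 3t − (t−1) of the 10 are across; that first reaches 10 at t = 5, so at least 9 crossings are needed.
The safety rule pushes this higher. Following every safe sequence of crossings, the most of the 10 that can be at the far shore as the ferry arrives there on crossing 9 is 9 — never all 10.
So the move cannot be finished within 9 crossings. (The shortest complete plan takes 11:)
1. 2 mutineers → the far shore.  (the near shore: 5O 3M; the far shore: 0O 2M)
2. 1 mutineer ← the near shore.  (the near shore: 5O 4M; the far shore: 0O 1M)
3. 3 mutineers → the far shore.  (the near shore: 5O 1M; the far shore: 0O 4M)
4. 1 mutineer ← the near shore.  (the near shore: 5O 2M; the far shore: 0O 3M)
5. 3 officers → the far shore.  (the near shore: 2O 2M; the far shore: 3O 3M)
6. 1 officer and 1 mutineer ← the near shore.  (the near shore: 3O 3M; the far shore: 2O 2M)
7. 3 officers → the far shore.  (the near shore: 0O 3M; the far shore: 5O 2M)
8. 1 mutineer ← the near shore.  (the near shore: 0O 4M; the far shore: 5O 1M)
9. 2 mutineers → the far shore.  (the near shore: 0O 2M; the far shore: 5O 3M)
10. 1 mutineer ← the near shore.  (the near shore: 0O 3M; the far shore: 5O 2M)
11. 3 mutineers → the far shore.  (the near shore: 0O 0M; the far shore: 5O 5M)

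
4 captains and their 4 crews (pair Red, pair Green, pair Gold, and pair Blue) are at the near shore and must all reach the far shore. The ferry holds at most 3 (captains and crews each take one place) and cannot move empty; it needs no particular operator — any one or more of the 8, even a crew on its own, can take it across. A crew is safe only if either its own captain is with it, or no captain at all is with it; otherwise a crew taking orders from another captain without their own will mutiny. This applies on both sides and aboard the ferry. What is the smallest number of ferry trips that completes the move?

Counting alone: each trip to the far shore takes at most 3 across and each return brings at least 1 back, so after t trips out (and t−1 returns) at most 3t − (t−1) of the 8 are across; that first reaches 8 at t = 4, so at least 7 crossings are needed.
The safety rule pushes this higher. Following every safe sequence of crossings, the most of the 8 that can be at the far shore as the ferry arrives there on crossing 7 is 7 — never all 8.
So no plan with fewer than 9 crossings exists, and this one achieves 9:
1. captain Red and crew Red cross → the far shore.
2. captain Red crosses ← the near shore.
3. captain Green, captain Red, and crew Green cross → the far shore.
4. captain Red and crew Red cross ← the near shore.
5. captain Blue, captain Gold, and captain Red cross → the far shore.
6. crew Green crosses ← the near shore.
7. crew Green and crew Red cross → the far shore.
8. crew Red crosses ← the near shore.
9. crew Blue, crew Gold, and crew Red cross → the far shore.

9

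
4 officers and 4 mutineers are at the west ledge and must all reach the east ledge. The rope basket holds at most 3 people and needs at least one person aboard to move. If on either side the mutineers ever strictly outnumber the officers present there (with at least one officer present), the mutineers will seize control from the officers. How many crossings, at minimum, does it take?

9

Counting alone: each trip to the east ledge takes at most 3 across and each return brings at least 1 back, so after t trips out (and t−1 returns) at most 3t − (t−1) of the 8 are across; that first reaches 8 at t = 4, so at least 7 crossings are needed.
The safety rule pushes this higher. Following every safe sequence of crossings, the most of the 8 that can be at the east ledge as the rope basket arrives there on crossing 7 is 7 — never all 8.
So no plan with fewer than 9 crossings exists, and this one achieves 9:
1. 2 mutineers → the east ledge.  (the west ledge: 4O 2M; the east ledge: 0O 2M)
2. 1 mutineer ← the west ledge.  (the west ledge: 4O 3M; the east ledge: 0O 1M)
3. 3 mutineers → the east ledge.  (the west ledge: 4O 0M; the east ledge: 0O 4M)
4. 1 mutineer ← the west ledge.  (the west ledge: 4O 1M; the east ledge: 0O 3M)
5. 3 officers → the east ledge.  (the west ledge: 1O 1M; the east ledge: 3O 3M)
6. 1 officer and 1 mutineer ← the west ledge.  (the west ledge: 2O 2M; the east ledge: 2O 2M)
7. 2 officers → the east ledge.  (the west ledge: 0O 2M; the east ledge: 4O 2M)
8. 1 mutineer ← the west ledge.  (the west ledge: 0O 3M; the east ledge: 4O 1M)
9. 3 mutineers → the east ledge.  (the west ledge: 0O 0M; the east ledge: 4O 4M)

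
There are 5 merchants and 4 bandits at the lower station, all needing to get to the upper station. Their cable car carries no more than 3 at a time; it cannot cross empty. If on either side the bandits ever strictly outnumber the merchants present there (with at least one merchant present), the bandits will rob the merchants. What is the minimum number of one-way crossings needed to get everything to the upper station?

Counting alone: each trip to the upper station takes at most 3 across and each return brings at least 1 back, so after t trips out (and t−1 returns) at most 3t − (t−1) of the 9 are across; that first reaches 9 at t = 4, so at least 7 crossings are needed.
The plan below uses exactly 7 crossings, so it is optimal:
1. 3 bandits → the upper station.  (the lower station: 5M 1B; the upper station: 0M 3B)
2. 1 bandit ← the lower station.  (the lower station: 5M 2B; the upper station: 0M 2B)
3. 3 merchants → the upper station.  (the lower station: 2M 2B; the upper station: 3M 2B)
4. 1 merchant ← the lower station.  (the lower station: 3M 2B; the upper station: 2M 2B)
5. 2 merchants and 1 bandit → the upper station.  (the lower station: 1M 1B; the upper station: 4M 3B)
6. 1 merchant ← the lower station.  (the lower station: 2M 1B; the upper station: 3M 3B)
7. 2 merchants and 1 bandit → the upper station.  (the lower station: 0M 0B; the upper station: 5M 4B)

7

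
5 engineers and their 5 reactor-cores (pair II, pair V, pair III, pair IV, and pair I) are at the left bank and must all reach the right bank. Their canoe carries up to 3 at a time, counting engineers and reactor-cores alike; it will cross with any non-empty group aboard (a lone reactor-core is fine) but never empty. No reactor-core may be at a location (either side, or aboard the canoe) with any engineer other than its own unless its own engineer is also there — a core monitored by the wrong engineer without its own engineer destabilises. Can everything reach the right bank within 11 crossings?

Yes — this plan uses 11 crossings (≤ 11):
1. engineer II and reactor-core II cross → the right bank.
2. engineer II crosses ← the left bank.
3. reactor-core III, reactor-core IV, and reactor-core V cross → the right bank.
4. reactor-core II crosses ← the left bank.
5. engineer III, engineer IV, and engineer V cross → the right bank.
6. engineer V and reactor-core V cross ← the left bank.
7. engineer I, engineer II, and engineer V cross → the right bank.
8. reactor-core III crosses ← the left bank.
9. reactor-core II and reactor-core V cross → the right bank.
10. reactor-core II crosses ← the left bank.
11. reactor-core I, reactor-core II, and reactor-core III cross → the right bank.

Yes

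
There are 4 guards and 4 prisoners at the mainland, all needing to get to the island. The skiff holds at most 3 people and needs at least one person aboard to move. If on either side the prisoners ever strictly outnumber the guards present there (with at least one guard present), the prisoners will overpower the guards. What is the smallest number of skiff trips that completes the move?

Counting alone: each trip to the island takes at most 3 across and each return brings at least 1 back, so after t trips out (and t−1 returns) at most 3t − (t−1) of the 8 are across; that first reaches 8 at t = 4, so at least 7 crossings are needed.
The safety rule pushes this higher. Following every safe sequence of crossings, the most of the 8 that can be at the island as the skiff arrives there on crossing 7 is 7 — never all 8.
So no plan with fewer than 9 crossings exists, and this one achieves 9:
1. 2 prisoners → the island.  (the mainland: 4G 2P; the island: 0G 2P)
2. 1 prisoner ← the mainland.  (the mainland: 4G 3P; the island: 0G 1P)
3. 3 prisoners → the island.  (the mainland: 4G 0P; the island: 0G 4P)
4. 1 prisoner ← the mainland.  (the mainland: 4G 1P; the island: 0G 3P)
5. 3 guards → the island.  (the mainland: 1G 1P; the island: 3G 3P)
6. 1 guard and 1 prisoner ← the mainland.  (the mainland: 2G 2P; the island: 2G 2P)
7. 2 guards → the island.  (the mainland: 0G 2P; the island: 4G 2P)
8. 1 prisoner ← the mainland.  (the mainland: 0G 3P; the island: 4G 1P)
9. 3 prisoners → the island.  (the mainland: 0G 0P; the island: 4G 4P)

9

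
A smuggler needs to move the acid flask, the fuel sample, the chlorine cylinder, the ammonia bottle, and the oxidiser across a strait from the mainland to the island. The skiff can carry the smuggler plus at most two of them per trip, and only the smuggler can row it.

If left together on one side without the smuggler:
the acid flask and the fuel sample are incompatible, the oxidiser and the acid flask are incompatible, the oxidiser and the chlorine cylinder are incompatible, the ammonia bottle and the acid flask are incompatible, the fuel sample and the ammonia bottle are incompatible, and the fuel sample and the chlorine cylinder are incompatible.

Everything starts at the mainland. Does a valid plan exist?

Whatever the first load, the items left behind include a forbidden pair without the smuggler. No opening move is safe, so no plan exists.

No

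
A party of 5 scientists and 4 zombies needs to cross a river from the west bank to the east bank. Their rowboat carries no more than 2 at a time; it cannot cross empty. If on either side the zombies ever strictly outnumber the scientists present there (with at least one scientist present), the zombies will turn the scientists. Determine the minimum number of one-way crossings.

Counting alone: each trip to the east bank takes at most 2 across and each return brings at least 1 back, so after t trips out (and t−1 returns) at most 2t − (t−1) of the 9 are across; that first reaches 9 at t = 8, so at least 15 crossings are needed.
The plan below uses exactly 15 crossings, so it is optimal:
1. 2 zombies → the east bank.  (the west bank: 5S 2Z; the east bank: 0S 2Z)
2. 1 zombie ← the west bank.  (the west bank: 5S 3Z; the east bank: 0S 1Z)
3. 2 zombies → the east bank.  (the west bank: 5S 1Z; the east bank: 0S 3Z)
4. 1 zombie ← the west bank.  (the west bank: 5S 2Z; the east bank: 0S 2Z)
5. 2 scientists → the east bank.  (the west bank: 3S 2Z; the east bank: 2S 2Z)
6. 1 zombie ← the west bank.  (the west bank: 3S 3Z; the east bank: 2S 1Z)
7. 1 scientist and 1 zombie → the east bank.  (the west bank: 2S 2Z; the east bank: 3S 2Z)
8. 1 scientist ← the west bank.  (the west bank: 3S 2Z; the east bank: 2S 2Z)
9. 1 scientist and 1 zombie → the east bank.  (the west bank: 2S 1Z; the east bank: 3S 3Z)
10. 1 zombie ← the west bank.  (the west bank: 2S 2Z; the east bank: 3S 2Z)
11. 1 scientist and 1 zombie → the east bank.  (the west bank: 1S 1Z; the east bank: 4S 3Z)
12. 1 scientist ← the west bank.  (the west bank: 2S 1Z; the east bank: 3S 3Z)
13. 1 scientist and 1 zombie → the east bank.  (the west bank: 1S 0Z; the east bank: 4S 4Z)
14. 1 zombie ← the west bank.  (the west bank: 1S 1Z; the east bank: 4S 3Z)
15. 1 scientist and 1 zombie → the east bank.  (the west bank: 0S 0Z; the east bank: 5S 4Z)

15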